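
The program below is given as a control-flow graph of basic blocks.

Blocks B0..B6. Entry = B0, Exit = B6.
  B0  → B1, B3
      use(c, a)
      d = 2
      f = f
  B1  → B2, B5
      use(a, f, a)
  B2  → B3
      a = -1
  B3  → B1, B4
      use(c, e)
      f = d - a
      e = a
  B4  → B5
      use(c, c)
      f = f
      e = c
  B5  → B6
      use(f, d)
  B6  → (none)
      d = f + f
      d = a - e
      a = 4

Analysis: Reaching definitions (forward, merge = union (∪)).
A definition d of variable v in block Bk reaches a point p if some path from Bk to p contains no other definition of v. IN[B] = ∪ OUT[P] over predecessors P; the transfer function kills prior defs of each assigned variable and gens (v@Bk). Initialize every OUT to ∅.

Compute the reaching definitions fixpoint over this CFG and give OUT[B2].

Per-block solution:
  B0:   IN={}   OUT={d@B0, f@B0}
  B1:   IN={a@B2, d@B0, e@B3, f@B0, f@B3}   OUT={a@B2, d@B0, e@B3, f@B0, f@B3}
  B2:   IN={a@B2, d@B0, e@B3, f@B0, f@B3}   OUT={a@B2, d@B0, e@B3, f@B0, f@B3}
  B3:   IN={a@B2, d@B0, e@B3, f@B0, f@B3}   OUT={a@B2, d@B0, e@B3, f@B3}
  B4:   IN={a@B2, d@B0, e@B3, f@B3}   OUT={a@B2, d@B0, e@B4, f@B4}
  B5:   IN={a@B2, d@B0, e@B3, e@B4, f@B0, f@B3, f@B4}   OUT={a@B2, d@B0, e@B3, e@B4, f@B0, f@B3, f@B4}
  B6:   IN={a@B2, d@B0, e@B3, e@B4, f@B0, f@B3, f@B4}   OUT={a@B6, d@B6, e@B3, e@B4, f@B0, f@B3, f@B4}

Merge at B2: IN[B2] = OUT[B1] = {a@B2, d@B0, e@B3, f@B0, f@B3}
Applying B2's transfer function to that IN value gives OUT[B2] (row B2 above).

Answer: {a@B2, d@B0, e@B3, f@B0, f@B3}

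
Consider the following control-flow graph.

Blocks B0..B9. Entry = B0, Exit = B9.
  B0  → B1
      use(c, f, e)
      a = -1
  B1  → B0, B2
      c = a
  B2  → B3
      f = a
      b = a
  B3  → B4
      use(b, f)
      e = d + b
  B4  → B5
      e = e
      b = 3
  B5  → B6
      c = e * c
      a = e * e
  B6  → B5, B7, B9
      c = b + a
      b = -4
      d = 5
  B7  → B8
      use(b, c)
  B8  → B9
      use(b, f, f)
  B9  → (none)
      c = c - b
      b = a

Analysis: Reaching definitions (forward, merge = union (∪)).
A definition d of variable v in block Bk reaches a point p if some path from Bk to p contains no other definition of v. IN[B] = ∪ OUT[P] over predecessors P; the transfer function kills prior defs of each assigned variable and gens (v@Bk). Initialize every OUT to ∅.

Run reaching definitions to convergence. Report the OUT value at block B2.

Answer: {a@B0, b@B2, c@B1, f@B2}

Trace:
Converged values:
  B0:  IN={a@B0, c@B1}  OUT={a@B0, c@B1}
  B1:  IN={a@B0, c@B1}  OUT={a@B0, c@B1}
  B2:  IN={a@B0, c@B1}  OUT={a@B0, b@B2, c@B1, f@B2}
  B3:  IN={a@B0, b@B2, c@B1, f@B2}  OUT={a@B0, b@B2, c@B1, e@B3, f@B2}
  B4:  IN={a@B0, b@B2, c@B1, e@B3, f@B2}  OUT={a@B0, b@B4, c@B1, e@B4, f@B2}
  B5:  IN={a@B0, a@B5, b@B4, b@B6, c@B1, c@B6, d@B6, e@B4, f@B2}  OUT={a@B5, b@B4, b@B6, c@B5, d@B6, e@B4, f@B2}
  B6:  IN={a@B5, b@B4, b@B6, c@B5, d@B6, e@B4, f@B2}  OUT={a@B5, b@B6, c@B6, d@B6, e@B4, f@B2}
  B7:  IN={a@B5, b@B6, c@B6, d@B6, e@B4, f@B2}  OUT={a@B5, b@B6, c@B6, d@B6, e@B4, f@B2}
  B8:  IN={a@B5, b@B6, c@B6, d@B6, e@B4, f@B2}  OUT={a@B5, b@B6, c@B6, d@B6, e@B4, f@B2}
  B9:  IN={a@B5, b@B6, c@B6, d@B6, e@B4, f@B2}  OUT={a@B5, b@B9, c@B9, d@B6, e@B4, f@B2}

Merge at B2: IN[B2] = OUT[B1] = {a@B0, c@B1}
Applying B2's transfer function to that IN value gives OUT[B2] (row B2 above).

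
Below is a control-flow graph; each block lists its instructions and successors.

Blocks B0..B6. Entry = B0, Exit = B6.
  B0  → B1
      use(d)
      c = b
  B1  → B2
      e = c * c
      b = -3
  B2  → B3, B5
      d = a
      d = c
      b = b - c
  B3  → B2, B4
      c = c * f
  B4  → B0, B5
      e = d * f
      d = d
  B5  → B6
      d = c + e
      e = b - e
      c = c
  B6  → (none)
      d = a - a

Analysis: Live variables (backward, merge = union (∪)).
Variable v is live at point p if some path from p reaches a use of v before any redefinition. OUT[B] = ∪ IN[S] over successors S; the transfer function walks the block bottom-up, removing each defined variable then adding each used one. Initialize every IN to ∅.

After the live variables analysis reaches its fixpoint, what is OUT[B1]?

Converged values:
  B0:   IN={a, b, d, f}   OUT={a, c, f}
  B1:   IN={a, c, f}   OUT={a, b, c, e, f}
  B2:   IN={a, b, c, e, f}   OUT={a, b, c, d, e, f}
  B3:   IN={a, b, c, d, e, f}   OUT={a, b, c, d, e, f}
  B4:   IN={a, b, c, d, f}   OUT={a, b, c, d, e, f}
  B5:   IN={a, b, c, e}   OUT={a}
  B6:   IN={a}   OUT={}

Merge at B1: OUT[B1] = IN[B2] = {a, b, c, e, f}

Answer: {a, b, c, e, f}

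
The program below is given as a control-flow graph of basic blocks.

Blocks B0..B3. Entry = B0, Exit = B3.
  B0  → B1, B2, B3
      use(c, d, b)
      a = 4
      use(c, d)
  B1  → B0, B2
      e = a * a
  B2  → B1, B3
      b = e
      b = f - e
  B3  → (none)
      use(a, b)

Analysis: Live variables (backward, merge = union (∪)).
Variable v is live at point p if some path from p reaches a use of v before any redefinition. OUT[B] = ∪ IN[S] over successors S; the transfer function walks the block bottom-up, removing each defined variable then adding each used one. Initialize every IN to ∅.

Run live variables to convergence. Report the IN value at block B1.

Answer: {a, b, c, d, f}

Derivation:
Converged values:
  B0:   IN={b, c, d, e, f}   OUT={a, b, c, d, e, f}
  B1:   IN={a, b, c, d, f}   OUT={a, b, c, d, e, f}
  B2:   IN={a, c, d, e, f}   OUT={a, b, c, d, f}
  B3:   IN={a, b}   OUT={}

Merge at B1: OUT[B1] = IN[B0] ⊔ IN[B2] = {a, b, c, d, e, f}
Applying B1's transfer function to that OUT value gives IN[B1] (row B1 above).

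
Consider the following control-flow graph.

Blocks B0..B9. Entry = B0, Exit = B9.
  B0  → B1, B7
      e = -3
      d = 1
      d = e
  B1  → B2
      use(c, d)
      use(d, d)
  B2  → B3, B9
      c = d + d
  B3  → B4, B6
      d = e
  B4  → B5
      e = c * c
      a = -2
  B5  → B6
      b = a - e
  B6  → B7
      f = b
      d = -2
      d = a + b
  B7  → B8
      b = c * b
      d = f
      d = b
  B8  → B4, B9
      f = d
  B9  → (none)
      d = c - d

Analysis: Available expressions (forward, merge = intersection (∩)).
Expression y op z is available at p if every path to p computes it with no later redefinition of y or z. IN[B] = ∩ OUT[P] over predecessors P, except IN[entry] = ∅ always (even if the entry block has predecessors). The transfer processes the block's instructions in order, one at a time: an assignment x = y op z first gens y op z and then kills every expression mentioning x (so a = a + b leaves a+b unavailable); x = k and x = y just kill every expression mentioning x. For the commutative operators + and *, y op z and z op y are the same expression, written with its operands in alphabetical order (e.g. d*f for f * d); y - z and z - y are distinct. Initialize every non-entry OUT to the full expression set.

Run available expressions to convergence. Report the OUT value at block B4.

Per-block solution:
  B0: | IN={} | OUT={}
  B1: | IN={} | OUT={}
  B2: | IN={} | OUT={d+d}
  B3: | IN={d+d} | OUT={}
  B4: | IN={} | OUT={c*c}
  B5: | IN={c*c} | OUT={a-e, c*c}
  B6: | IN={} | OUT={a+b}
  B7: | IN={} | OUT={}
  B8: | IN={} | OUT={}
  B9: | IN={} | OUT={}

Merge at B4: IN[B4] = OUT[B3] ∩ OUT[B8] = {}
Applying B4's transfer function to that IN value gives OUT[B4] (row B4 above).

Answer: {c*c}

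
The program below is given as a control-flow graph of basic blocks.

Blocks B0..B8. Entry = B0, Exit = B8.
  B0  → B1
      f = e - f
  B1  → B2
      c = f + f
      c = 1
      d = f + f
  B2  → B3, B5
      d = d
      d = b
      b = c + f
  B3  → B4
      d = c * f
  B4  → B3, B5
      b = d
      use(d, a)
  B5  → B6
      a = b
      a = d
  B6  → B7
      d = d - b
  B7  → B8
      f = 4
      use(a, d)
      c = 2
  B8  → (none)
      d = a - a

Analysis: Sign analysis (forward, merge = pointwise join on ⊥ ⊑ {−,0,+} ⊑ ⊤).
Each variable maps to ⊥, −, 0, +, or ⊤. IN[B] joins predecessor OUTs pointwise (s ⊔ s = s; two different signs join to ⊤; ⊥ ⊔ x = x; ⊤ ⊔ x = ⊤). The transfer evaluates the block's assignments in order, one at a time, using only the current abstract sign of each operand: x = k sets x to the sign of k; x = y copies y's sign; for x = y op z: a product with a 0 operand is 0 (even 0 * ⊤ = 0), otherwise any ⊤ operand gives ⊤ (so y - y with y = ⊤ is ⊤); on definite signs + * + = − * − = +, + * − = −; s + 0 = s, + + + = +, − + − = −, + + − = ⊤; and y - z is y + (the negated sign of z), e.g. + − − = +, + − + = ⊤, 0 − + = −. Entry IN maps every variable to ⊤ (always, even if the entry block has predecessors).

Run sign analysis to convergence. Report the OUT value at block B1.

Answer: {a: ⊤, b: ⊤, c: +, d: ⊤, e: ⊤, f: ⊤}

Derivation:
Per-block solution:
  B0:  IN=(all ⊤)  OUT=(all ⊤)
  B1:  IN=(all ⊤)  OUT={c:+; rest ⊤}
  B2:  IN={c:+; rest ⊤}  OUT={c:+; rest ⊤}
  B3:  IN={c:+; rest ⊤}  OUT={c:+; rest ⊤}
  B4:  IN={c:+; rest ⊤}  OUT={c:+; rest ⊤}
  B5:  IN={c:+; rest ⊤}  OUT={c:+; rest ⊤}
  B6:  IN={c:+; rest ⊤}  OUT={c:+; rest ⊤}
  B7:  IN={c:+; rest ⊤}  OUT={c:+, f:+; rest ⊤}
  B8:  IN={c:+, f:+; rest ⊤}  OUT={c:+, f:+; rest ⊤}

Merge at B1: IN[B1] = OUT[B0] = {a: ⊤, b: ⊤, c: ⊤, d: ⊤, e: ⊤, f: ⊤}
Applying B1's transfer function to that IN value gives OUT[B1] (row B1 above).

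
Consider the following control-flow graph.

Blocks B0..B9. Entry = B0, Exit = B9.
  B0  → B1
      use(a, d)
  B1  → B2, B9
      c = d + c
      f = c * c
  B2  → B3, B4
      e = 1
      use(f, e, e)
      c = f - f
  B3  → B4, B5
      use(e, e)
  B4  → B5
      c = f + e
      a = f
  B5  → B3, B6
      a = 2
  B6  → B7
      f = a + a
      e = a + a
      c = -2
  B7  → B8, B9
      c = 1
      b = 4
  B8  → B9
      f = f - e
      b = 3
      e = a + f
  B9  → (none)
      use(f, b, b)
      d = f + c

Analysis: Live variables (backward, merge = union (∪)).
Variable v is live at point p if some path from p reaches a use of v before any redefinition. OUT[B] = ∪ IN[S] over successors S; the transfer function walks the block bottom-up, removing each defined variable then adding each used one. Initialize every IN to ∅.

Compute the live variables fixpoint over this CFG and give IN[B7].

Fixpoint table:
  B0: | IN={a, b, c, d} | OUT={b, c, d}
  B1: | IN={b, c, d} | OUT={b, c, f}
  B2: | IN={f} | OUT={e, f}
  B3: | IN={e, f} | OUT={e, f}
  B4: | IN={e, f} | OUT={e, f}
  B5: | IN={e, f} | OUT={a, e, f}
  B6: | IN={a} | OUT={a, e, f}
  B7: | IN={a, e, f} | OUT={a, b, c, e, f}
  B8: | IN={a, c, e, f} | OUT={b, c, f}
  B9: | IN={b, c, f} | OUT={}

Merge at B7: OUT[B7] = IN[B8] ⊔ IN[B9] = {a, b, c, e, f}
Applying B7's transfer function to that OUT value gives IN[B7] (row B7 above).

Answer: {a, e, f}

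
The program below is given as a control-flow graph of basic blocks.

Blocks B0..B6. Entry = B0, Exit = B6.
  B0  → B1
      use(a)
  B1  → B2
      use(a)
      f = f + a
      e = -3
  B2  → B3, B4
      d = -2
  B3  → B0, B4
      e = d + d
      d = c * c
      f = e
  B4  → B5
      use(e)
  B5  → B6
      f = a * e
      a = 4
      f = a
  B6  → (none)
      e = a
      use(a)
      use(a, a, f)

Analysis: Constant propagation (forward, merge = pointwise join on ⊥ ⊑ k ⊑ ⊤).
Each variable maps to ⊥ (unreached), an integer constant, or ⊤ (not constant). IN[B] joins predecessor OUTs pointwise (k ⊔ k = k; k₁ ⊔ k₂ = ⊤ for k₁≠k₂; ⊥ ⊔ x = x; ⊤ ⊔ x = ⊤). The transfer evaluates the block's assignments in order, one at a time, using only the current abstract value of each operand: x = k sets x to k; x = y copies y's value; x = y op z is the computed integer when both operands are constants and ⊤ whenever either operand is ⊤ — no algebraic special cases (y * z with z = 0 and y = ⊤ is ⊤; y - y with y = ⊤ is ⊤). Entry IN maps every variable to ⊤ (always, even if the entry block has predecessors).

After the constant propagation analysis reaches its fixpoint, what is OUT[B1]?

Answer: {a: ⊤, b: ⊤, c: ⊤, d: ⊤, e: -3, f: ⊤}

Trace:
Fixpoint table:
  B0:   IN=(all ⊤)   OUT=(all ⊤)
  B1:   IN=(all ⊤)   OUT={e:-3; rest ⊤}
  B2:   IN={e:-3; rest ⊤}   OUT={d:-2, e:-3; rest ⊤}
  B3:   IN={d:-2, e:-3; rest ⊤}   OUT={e:-4, f:-4; rest ⊤}
  B4:   IN=(all ⊤)   OUT=(all ⊤)
  B5:   IN=(all ⊤)   OUT={a:4, f:4; rest ⊤}
  B6:   IN={a:4, f:4; rest ⊤}   OUT={a:4, e:4, f:4; rest ⊤}

Merge at B1: IN[B1] = OUT[B0] = {a: ⊤, b: ⊤, c: ⊤, d: ⊤, e: ⊤, f: ⊤}
Applying B1's transfer function to that IN value gives OUT[B1] (row B1 above).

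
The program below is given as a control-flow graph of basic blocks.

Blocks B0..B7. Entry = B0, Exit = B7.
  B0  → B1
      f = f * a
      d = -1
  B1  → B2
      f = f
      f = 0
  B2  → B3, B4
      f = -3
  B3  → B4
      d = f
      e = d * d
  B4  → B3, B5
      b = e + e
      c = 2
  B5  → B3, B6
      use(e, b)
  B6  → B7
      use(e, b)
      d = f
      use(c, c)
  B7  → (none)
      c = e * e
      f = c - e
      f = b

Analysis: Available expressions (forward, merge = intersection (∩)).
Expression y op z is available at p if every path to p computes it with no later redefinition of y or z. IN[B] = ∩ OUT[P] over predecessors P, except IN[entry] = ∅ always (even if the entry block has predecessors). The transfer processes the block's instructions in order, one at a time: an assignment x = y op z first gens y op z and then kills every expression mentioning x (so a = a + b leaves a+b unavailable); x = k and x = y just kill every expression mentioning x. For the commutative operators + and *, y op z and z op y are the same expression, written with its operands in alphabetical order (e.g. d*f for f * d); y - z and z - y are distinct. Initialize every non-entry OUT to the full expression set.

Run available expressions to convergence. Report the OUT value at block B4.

Per-block solution:
  B0:   IN={}   OUT={}
  B1:   IN={}   OUT={}
  B2:   IN={}   OUT={}
  B3:   IN={}   OUT={d*d}
  B4:   IN={}   OUT={e+e}
  B5:   IN={e+e}   OUT={e+e}
  B6:   IN={e+e}   OUT={e+e}
  B7:   IN={e+e}   OUT={c-e, e*e, e+e}

Merge at B4: IN[B4] = OUT[B2] ∩ OUT[B3] = {}
Applying B4's transfer function to that IN value gives OUT[B4] (row B4 above).

Answer: {e+e}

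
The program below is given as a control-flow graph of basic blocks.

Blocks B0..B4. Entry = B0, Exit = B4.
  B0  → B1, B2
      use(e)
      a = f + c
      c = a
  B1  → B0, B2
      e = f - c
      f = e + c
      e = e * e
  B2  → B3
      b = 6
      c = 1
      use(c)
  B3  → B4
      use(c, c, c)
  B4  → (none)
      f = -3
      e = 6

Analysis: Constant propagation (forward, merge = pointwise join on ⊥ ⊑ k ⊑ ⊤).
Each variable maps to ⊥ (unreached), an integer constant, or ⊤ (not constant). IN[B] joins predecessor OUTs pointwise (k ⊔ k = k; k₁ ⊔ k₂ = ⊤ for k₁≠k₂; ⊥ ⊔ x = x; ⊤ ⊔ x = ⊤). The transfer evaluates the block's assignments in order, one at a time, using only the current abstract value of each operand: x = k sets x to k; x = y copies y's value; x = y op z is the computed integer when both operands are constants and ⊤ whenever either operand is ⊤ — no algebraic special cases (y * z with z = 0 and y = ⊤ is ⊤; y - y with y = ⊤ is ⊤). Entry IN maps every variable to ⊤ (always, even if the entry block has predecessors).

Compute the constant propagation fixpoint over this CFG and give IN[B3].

Answer: {a: ⊤, b: 6, c: 1, d: ⊤, e: ⊤, f: ⊤}

Trace:
Per-block solution:
  B0: | IN=(all ⊤) | OUT=(all ⊤)
  B1: | IN=(all ⊤) | OUT=(all ⊤)
  B2: | IN=(all ⊤) | OUT={b:6, c:1; rest ⊤}
  B3: | IN={b:6, c:1; rest ⊤} | OUT={b:6, c:1; rest ⊤}
  B4: | IN={b:6, c:1; rest ⊤} | OUT={b:6, c:1, e:6, f:-3; rest ⊤}

Merge at B3: IN[B3] = OUT[B2] = {a: ⊤, b: 6, c: 1, d: ⊤, e: ⊤, f: ⊤}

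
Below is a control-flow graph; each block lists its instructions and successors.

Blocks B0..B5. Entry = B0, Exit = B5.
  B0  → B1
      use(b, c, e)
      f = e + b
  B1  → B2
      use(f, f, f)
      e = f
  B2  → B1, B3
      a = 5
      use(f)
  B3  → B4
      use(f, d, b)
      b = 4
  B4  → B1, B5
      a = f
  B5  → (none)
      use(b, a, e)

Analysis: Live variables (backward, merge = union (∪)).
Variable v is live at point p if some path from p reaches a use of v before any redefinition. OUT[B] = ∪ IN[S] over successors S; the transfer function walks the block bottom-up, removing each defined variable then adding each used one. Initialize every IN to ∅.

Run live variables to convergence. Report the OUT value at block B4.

Answer: {a, b, d, e, f}

Trace:
Converged values:
  B0: | IN={b, c, d, e} | OUT={b, d, f}
  B1: | IN={b, d, f} | OUT={b, d, e, f}
  B2: | IN={b, d, e, f} | OUT={b, d, e, f}
  B3: | IN={b, d, e, f} | OUT={b, d, e, f}
  B4: | IN={b, d, e, f} | OUT={a, b, d, e, f}
  B5: | IN={a, b, e} | OUT={}

Merge at B4: OUT[B4] = IN[B1] ⊔ IN[B5] = {a, b, d, e, f}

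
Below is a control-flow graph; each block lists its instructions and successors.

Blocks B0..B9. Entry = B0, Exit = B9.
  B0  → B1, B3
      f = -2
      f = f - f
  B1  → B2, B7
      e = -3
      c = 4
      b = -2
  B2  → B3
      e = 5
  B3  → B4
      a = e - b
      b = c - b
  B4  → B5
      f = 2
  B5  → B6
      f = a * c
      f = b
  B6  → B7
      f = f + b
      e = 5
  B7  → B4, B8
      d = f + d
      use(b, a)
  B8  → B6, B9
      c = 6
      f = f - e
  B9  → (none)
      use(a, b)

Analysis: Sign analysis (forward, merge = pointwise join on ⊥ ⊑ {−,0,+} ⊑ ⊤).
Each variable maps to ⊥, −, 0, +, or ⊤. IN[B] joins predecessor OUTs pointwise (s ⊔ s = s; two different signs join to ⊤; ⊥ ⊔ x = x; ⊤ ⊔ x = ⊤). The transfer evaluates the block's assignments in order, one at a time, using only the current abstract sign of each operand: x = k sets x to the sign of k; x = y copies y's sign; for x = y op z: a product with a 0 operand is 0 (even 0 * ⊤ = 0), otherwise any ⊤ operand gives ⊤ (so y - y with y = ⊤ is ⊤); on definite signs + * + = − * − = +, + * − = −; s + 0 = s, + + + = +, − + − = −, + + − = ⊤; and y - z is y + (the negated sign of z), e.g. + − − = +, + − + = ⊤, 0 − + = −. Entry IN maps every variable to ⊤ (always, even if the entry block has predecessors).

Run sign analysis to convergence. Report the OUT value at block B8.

Answer: {a: ⊤, b: ⊤, c: +, d: ⊤, e: ⊤, f: ⊤}

Working:
Per-block solution:
  B0: | IN=(all ⊤) | OUT=(all ⊤)
  B1: | IN=(all ⊤) | OUT={b:-, c:+, e:-; rest ⊤}
  B2: | IN={b:-, c:+, e:-; rest ⊤} | OUT={b:-, c:+, e:+; rest ⊤}
  B3: | IN=(all ⊤) | OUT=(all ⊤)
  B4: | IN=(all ⊤) | OUT={f:+; rest ⊤}
  B5: | IN={f:+; rest ⊤} | OUT=(all ⊤)
  B6: | IN=(all ⊤) | OUT={e:+; rest ⊤}
  B7: | IN=(all ⊤) | OUT=(all ⊤)
  B8: | IN=(all ⊤) | OUT={c:+; rest ⊤}
  B9: | IN={c:+; rest ⊤} | OUT={c:+; rest ⊤}

Merge at B8: IN[B8] = OUT[B7] = {a: ⊤, b: ⊤, c: ⊤, d: ⊤, e: ⊤, f: ⊤}
Applying B8's transfer function to that IN value gives OUT[B8] (row B8 above).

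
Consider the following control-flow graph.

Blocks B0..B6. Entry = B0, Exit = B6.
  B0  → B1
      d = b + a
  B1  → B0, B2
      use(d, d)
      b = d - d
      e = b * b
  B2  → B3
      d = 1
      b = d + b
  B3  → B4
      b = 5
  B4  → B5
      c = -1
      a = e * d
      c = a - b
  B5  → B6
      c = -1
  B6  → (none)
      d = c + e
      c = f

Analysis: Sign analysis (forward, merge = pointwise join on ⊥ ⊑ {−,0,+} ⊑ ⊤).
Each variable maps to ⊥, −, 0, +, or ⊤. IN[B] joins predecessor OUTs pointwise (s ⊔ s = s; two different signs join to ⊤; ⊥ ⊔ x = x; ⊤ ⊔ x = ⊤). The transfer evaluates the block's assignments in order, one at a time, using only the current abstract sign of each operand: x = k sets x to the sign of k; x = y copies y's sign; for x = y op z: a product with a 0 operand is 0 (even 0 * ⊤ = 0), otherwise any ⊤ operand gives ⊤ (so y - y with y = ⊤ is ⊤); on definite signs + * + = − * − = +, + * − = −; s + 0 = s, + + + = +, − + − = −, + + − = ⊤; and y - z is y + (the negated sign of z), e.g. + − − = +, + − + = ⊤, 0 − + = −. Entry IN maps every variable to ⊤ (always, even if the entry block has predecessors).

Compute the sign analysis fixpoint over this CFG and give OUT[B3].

Answer: {a: ⊤, b: +, c: ⊤, d: +, e: ⊤, f: ⊤}

Derivation:
Per-block solution:
  B0:  IN=(all ⊤)  OUT=(all ⊤)
  B1:  IN=(all ⊤)  OUT=(all ⊤)
  B2:  IN=(all ⊤)  OUT={d:+; rest ⊤}
  B3:  IN={d:+; rest ⊤}  OUT={b:+, d:+; rest ⊤}
  B4:  IN={b:+, d:+; rest ⊤}  OUT={b:+, d:+; rest ⊤}
  B5:  IN={b:+, d:+; rest ⊤}  OUT={b:+, c:-, d:+; rest ⊤}
  B6:  IN={b:+, c:-, d:+; rest ⊤}  OUT={b:+; rest ⊤}

Merge at B3: IN[B3] = OUT[B2] = {a: ⊤, b: ⊤, c: ⊤, d: +, e: ⊤, f: ⊤}
Applying B3's transfer function to that IN value gives OUT[B3] (row B3 above).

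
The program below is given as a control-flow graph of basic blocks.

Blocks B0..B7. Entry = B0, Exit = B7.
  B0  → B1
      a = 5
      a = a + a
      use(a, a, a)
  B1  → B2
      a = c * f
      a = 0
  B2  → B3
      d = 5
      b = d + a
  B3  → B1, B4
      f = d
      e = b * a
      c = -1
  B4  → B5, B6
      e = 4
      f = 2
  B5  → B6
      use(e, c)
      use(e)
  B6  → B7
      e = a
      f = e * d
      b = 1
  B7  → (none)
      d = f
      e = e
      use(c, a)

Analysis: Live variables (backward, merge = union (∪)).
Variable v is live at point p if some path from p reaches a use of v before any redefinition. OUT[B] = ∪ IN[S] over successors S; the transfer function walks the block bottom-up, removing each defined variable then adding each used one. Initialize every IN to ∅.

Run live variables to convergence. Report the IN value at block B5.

Converged values:
  B0:  IN={c, f}  OUT={c, f}
  B1:  IN={c, f}  OUT={a}
  B2:  IN={a}  OUT={a, b, d}
  B3:  IN={a, b, d}  OUT={a, c, d, f}
  B4:  IN={a, c, d}  OUT={a, c, d, e}
  B5:  IN={a, c, d, e}  OUT={a, c, d}
  B6:  IN={a, c, d}  OUT={a, c, e, f}
  B7:  IN={a, c, e, f}  OUT={}

Merge at B5: OUT[B5] = IN[B6] = {a, c, d}
Applying B5's transfer function to that OUT value gives IN[B5] (row B5 above).

Answer: {a, c, d, e}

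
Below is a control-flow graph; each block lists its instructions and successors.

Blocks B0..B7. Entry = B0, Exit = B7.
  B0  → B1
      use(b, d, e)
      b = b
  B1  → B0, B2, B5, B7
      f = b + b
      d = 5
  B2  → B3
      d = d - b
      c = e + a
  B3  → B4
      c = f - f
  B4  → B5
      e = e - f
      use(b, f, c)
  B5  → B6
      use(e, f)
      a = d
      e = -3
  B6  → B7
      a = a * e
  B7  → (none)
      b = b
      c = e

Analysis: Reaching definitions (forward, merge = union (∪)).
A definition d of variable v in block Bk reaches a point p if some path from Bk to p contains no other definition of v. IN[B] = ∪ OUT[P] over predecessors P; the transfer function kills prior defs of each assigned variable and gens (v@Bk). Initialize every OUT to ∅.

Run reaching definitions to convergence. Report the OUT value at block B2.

Per-block solution:
  B0:   IN={b@B0, d@B1, f@B1}   OUT={b@B0, d@B1, f@B1}
  B1:   IN={b@B0, d@B1, f@B1}   OUT={b@B0, d@B1, f@B1}
  B2:   IN={b@B0, d@B1, f@B1}   OUT={b@B0, c@B2, d@B2, f@B1}
  B3:   IN={b@B0, c@B2, d@B2, f@B1}   OUT={b@B0, c@B3, d@B2, f@B1}
  B4:   IN={b@B0, c@B3, d@B2, f@B1}   OUT={b@B0, c@B3, d@B2, e@B4, f@B1}
  B5:   IN={b@B0, c@B3, d@B1, d@B2, e@B4, f@B1}   OUT={a@B5, b@B0, c@B3, d@B1, d@B2, e@B5, f@B1}
  B6:   IN={a@B5, b@B0, c@B3, d@B1, d@B2, e@B5, f@B1}   OUT={a@B6, b@B0, c@B3, d@B1, d@B2, e@B5, f@B1}
  B7:   IN={a@B6, b@B0, c@B3, d@B1, d@B2, e@B5, f@B1}   OUT={a@B6, b@B7, c@B7, d@B1, d@B2, e@B5, f@B1}

Merge at B2: IN[B2] = OUT[B1] = {b@B0, d@B1, f@B1}
Applying B2's transfer function to that IN value gives OUT[B2] (row B2 above).

Answer: {b@B0, c@B2, d@B2, f@B1}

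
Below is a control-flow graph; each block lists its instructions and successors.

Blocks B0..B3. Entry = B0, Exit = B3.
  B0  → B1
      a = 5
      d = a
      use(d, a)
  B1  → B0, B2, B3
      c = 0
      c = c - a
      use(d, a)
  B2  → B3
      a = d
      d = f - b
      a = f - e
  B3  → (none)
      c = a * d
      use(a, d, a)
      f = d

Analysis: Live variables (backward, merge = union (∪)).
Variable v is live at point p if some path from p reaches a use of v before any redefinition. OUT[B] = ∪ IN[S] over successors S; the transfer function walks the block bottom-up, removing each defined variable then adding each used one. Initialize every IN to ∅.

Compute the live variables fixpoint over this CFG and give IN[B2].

Answer: {b, d, e, f}

Working:
Fixpoint table:
  B0:   IN={b, e, f}   OUT={a, b, d, e, f}
  B1:   IN={a, b, d, e, f}   OUT={a, b, d, e, f}
  B2:   IN={b, d, e, f}   OUT={a, d}
  B3:   IN={a, d}   OUT={}

Merge at B2: OUT[B2] = IN[B3] = {a, d}
Applying B2's transfer function to that OUT value gives IN[B2] (row B2 above).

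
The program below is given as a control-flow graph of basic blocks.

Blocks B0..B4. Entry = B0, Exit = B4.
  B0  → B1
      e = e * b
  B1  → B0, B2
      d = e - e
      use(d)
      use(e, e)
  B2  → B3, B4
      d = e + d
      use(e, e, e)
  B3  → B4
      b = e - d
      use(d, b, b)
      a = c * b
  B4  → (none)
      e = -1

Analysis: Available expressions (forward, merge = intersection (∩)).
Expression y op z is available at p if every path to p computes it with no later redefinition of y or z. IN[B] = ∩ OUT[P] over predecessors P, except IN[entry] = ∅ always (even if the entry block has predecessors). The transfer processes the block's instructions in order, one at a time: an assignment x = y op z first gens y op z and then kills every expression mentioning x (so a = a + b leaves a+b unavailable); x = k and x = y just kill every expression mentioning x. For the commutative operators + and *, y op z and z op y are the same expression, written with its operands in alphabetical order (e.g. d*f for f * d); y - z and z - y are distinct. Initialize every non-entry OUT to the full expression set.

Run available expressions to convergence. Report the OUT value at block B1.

Per-block solution:
  B0: | IN={} | OUT={}
  B1: | IN={} | OUT={e-e}
  B2: | IN={e-e} | OUT={e-e}
  B3: | IN={e-e} | OUT={b*c, e-d, e-e}
  B4: | IN={e-e} | OUT={}

Merge at B1: IN[B1] = OUT[B0] = {}
Applying B1's transfer function to that IN value gives OUT[B1] (row B1 above).

Answer: {e-e}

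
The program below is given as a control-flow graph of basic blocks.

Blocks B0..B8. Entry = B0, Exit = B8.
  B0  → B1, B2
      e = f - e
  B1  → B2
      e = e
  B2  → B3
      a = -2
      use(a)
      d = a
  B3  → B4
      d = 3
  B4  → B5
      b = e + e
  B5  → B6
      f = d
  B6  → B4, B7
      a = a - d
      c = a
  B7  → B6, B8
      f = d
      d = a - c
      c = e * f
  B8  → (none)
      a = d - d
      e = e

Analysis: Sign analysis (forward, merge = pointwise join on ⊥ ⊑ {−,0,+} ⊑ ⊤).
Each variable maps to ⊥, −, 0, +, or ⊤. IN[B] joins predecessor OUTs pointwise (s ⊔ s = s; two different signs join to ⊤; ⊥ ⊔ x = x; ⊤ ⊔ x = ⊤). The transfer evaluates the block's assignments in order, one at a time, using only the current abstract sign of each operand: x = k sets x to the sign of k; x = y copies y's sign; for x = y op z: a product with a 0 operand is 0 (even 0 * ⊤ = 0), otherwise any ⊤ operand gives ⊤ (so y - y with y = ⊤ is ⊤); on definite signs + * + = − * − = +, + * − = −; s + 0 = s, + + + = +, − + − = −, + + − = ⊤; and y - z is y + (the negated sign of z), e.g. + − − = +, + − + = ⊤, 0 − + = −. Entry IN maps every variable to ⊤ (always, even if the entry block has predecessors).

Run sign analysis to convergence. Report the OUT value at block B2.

Fixpoint table:
  B0:  IN=(all ⊤)  OUT=(all ⊤)
  B1:  IN=(all ⊤)  OUT=(all ⊤)
  B2:  IN=(all ⊤)  OUT={a:-, d:-; rest ⊤}
  B3:  IN={a:-, d:-; rest ⊤}  OUT={a:-, d:+; rest ⊤}
  B4:  IN=(all ⊤)  OUT=(all ⊤)
  B5:  IN=(all ⊤)  OUT=(all ⊤)
  B6:  IN=(all ⊤)  OUT=(all ⊤)
  B7:  IN=(all ⊤)  OUT=(all ⊤)
  B8:  IN=(all ⊤)  OUT=(all ⊤)

Merge at B2: IN[B2] = OUT[B0] ⊔ OUT[B1] = {a: ⊤, b: ⊤, c: ⊤, d: ⊤, e: ⊤, f: ⊤}
Applying B2's transfer function to that IN value gives OUT[B2] (row B2 above).

Answer: {a: -, b: ⊤, c: ⊤, d: -, e: ⊤, f: ⊤}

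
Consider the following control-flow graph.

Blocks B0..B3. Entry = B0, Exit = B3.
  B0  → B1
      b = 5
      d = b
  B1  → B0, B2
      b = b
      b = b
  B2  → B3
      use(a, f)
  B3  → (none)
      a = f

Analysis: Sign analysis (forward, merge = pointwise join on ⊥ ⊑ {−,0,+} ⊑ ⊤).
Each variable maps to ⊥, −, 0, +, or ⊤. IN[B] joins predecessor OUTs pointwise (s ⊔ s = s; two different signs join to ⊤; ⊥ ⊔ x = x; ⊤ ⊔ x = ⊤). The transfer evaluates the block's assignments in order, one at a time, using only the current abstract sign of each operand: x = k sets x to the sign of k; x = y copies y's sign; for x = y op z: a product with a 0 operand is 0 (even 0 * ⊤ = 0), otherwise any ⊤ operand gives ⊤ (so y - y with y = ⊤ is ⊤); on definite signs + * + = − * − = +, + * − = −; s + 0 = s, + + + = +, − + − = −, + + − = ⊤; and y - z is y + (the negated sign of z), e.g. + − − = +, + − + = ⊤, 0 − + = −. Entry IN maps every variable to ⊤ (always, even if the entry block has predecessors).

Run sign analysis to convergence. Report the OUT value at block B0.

Answer: {a: ⊤, b: +, c: ⊤, d: +, e: ⊤, f: ⊤}

Trace:
Fixpoint table:
  B0: | IN=(all ⊤) | OUT={b:+, d:+; rest ⊤}
  B1: | IN={b:+, d:+; rest ⊤} | OUT={b:+, d:+; rest ⊤}
  B2: | IN={b:+, d:+; rest ⊤} | OUT={b:+, d:+; rest ⊤}
  B3: | IN={b:+, d:+; rest ⊤} | OUT={b:+, d:+; rest ⊤}

Merge at B0 (entry node, so the boundary value (all ⊤) is joined with the incoming edge(s)): IN[B0] = (all ⊤) ⊔ OUT[B1] = {a: ⊤, b: ⊤, c: ⊤, d: ⊤, e: ⊤, f: ⊤}
Applying B0's transfer function to that IN value gives OUT[B0] (row B0 above).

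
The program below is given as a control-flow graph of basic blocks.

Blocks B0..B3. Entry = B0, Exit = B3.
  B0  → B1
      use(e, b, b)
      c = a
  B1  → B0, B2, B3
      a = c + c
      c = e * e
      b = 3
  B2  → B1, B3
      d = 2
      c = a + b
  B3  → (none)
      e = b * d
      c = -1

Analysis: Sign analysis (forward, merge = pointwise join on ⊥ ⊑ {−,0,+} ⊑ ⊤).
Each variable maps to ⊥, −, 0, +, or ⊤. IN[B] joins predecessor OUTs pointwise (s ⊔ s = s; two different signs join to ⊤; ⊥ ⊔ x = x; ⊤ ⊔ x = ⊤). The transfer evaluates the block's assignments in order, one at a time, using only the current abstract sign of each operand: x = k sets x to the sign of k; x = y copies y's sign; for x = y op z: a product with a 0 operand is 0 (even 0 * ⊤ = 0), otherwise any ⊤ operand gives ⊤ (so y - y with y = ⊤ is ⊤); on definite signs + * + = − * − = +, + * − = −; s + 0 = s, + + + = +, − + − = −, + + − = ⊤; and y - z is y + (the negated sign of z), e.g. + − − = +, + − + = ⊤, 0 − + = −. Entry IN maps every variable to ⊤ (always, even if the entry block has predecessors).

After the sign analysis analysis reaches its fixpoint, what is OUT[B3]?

Answer: {a: ⊤, b: +, c: -, d: ⊤, e: ⊤, f: ⊤}

Trace:
Converged values:
  B0:  IN=(all ⊤)  OUT=(all ⊤)
  B1:  IN=(all ⊤)  OUT={b:+; rest ⊤}
  B2:  IN={b:+; rest ⊤}  OUT={b:+, d:+; rest ⊤}
  B3:  IN={b:+; rest ⊤}  OUT={b:+, c:-; rest ⊤}

Merge at B3: IN[B3] = OUT[B1] ⊔ OUT[B2] = {a: ⊤, b: +, c: ⊤, d: ⊤, e: ⊤, f: ⊤}
Applying B3's transfer function to that IN value gives OUT[B3] (row B3 above).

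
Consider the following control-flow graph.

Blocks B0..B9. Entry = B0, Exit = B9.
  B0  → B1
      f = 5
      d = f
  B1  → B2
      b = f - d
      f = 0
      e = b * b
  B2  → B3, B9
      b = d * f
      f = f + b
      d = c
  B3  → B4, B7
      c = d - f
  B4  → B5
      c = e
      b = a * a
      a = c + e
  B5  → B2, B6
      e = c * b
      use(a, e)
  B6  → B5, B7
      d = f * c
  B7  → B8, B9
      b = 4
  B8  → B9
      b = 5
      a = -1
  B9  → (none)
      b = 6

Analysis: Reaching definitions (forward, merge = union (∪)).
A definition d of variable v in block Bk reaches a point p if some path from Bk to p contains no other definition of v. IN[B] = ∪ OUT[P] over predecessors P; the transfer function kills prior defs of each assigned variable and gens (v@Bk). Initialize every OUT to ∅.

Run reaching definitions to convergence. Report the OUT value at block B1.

Answer: {b@B1, d@B0, e@B1, f@B1}

Working:
Per-block solution:
  B0:  IN={}  OUT={d@B0, f@B0}
  B1:  IN={d@B0, f@B0}  OUT={b@B1, d@B0, e@B1, f@B1}
  B2:  IN={a@B4, b@B1, b@B4, c@B4, d@B0, d@B2, d@B6, e@B1, e@B5, f@B1, f@B2}  OUT={a@B4, b@B2, c@B4, d@B2, e@B1, e@B5, f@B2}
  B3:  IN={a@B4, b@B2, c@B4, d@B2, e@B1, e@B5, f@B2}  OUT={a@B4, b@B2, c@B3, d@B2, e@B1, e@B5, f@B2}
  B4:  IN={a@B4, b@B2, c@B3, d@B2, e@B1, e@B5, f@B2}  OUT={a@B4, b@B4, c@B4, d@B2, e@B1, e@B5, f@B2}
  B5:  IN={a@B4, b@B4, c@B4, d@B2, d@B6, e@B1, e@B5, f@B2}  OUT={a@B4, b@B4, c@B4, d@B2, d@B6, e@B5, f@B2}
  B6:  IN={a@B4, b@B4, c@B4, d@B2, d@B6, e@B5, f@B2}  OUT={a@B4, b@B4, c@B4, d@B6, e@B5, f@B2}
  B7:  IN={a@B4, b@B2, b@B4, c@B3, c@B4, d@B2, d@B6, e@B1, e@B5, f@B2}  OUT={a@B4, b@B7, c@B3, c@B4, d@B2, d@B6, e@B1, e@B5, f@B2}
  B8:  IN={a@B4, b@B7, c@B3, c@B4, d@B2, d@B6, e@B1, e@B5, f@B2}  OUT={a@B8, b@B8, c@B3, c@B4, d@B2, d@B6, e@B1, e@B5, f@B2}
  B9:  IN={a@B4, a@B8, b@B2, b@B7, b@B8, c@B3, c@B4, d@B2, d@B6, e@B1, e@B5, f@B2}  OUT={a@B4, a@B8, b@B9, c@B3, c@B4, d@B2, d@B6, e@B1, e@B5, f@B2}

Merge at B1: IN[B1] = OUT[B0] = {d@B0, f@B0}
Applying B1's transfer function to that IN value gives OUT[B1] (row B1 above).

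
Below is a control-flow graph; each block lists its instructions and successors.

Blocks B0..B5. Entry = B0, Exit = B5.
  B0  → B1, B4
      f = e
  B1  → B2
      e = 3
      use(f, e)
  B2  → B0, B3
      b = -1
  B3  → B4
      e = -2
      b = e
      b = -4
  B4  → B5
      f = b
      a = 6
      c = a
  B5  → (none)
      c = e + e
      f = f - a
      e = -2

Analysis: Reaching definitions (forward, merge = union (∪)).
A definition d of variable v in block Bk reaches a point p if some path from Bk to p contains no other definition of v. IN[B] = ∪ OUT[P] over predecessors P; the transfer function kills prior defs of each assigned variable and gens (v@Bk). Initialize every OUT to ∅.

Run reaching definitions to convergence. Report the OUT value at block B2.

Converged values:
  B0: | IN={b@B2, e@B1, f@B0} | OUT={b@B2, e@B1, f@B0}
  B1: | IN={b@B2, e@B1, f@B0} | OUT={b@B2, e@B1, f@B0}
  B2: | IN={b@B2, e@B1, f@B0} | OUT={b@B2, e@B1, f@B0}
  B3: | IN={b@B2, e@B1, f@B0} | OUT={b@B3, e@B3, f@B0}
  B4: | IN={b@B2, b@B3, e@B1, e@B3, f@B0} | OUT={a@B4, b@B2, b@B3, c@B4, e@B1, e@B3, f@B4}
  B5: | IN={a@B4, b@B2, b@B3, c@B4, e@B1, e@B3, f@B4} | OUT={a@B4, b@B2, b@B3, c@B5, e@B5, f@B5}

Merge at B2: IN[B2] = OUT[B1] = {b@B2, e@B1, f@B0}
Applying B2's transfer function to that IN value gives OUT[B2] (row B2 above).

Answer: {b@B2, e@B1, f@B0}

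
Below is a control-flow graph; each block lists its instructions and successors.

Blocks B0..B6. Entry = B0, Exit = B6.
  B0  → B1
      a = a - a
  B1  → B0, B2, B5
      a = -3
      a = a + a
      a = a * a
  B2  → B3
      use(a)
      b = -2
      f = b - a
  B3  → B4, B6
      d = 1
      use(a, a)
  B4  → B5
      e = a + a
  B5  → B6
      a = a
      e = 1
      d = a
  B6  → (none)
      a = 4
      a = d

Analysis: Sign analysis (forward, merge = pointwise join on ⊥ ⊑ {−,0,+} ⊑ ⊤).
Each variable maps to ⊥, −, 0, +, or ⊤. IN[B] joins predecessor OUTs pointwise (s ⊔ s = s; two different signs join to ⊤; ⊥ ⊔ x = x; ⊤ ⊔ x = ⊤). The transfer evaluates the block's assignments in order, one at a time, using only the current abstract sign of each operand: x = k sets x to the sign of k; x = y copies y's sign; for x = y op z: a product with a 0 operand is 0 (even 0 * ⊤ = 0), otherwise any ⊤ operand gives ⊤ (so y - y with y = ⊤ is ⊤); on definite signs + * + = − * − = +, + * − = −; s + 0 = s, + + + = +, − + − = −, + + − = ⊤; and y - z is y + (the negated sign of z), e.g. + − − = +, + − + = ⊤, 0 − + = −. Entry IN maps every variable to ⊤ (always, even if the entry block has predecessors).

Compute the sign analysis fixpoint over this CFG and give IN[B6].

Answer: {a: +, b: ⊤, c: ⊤, d: +, e: ⊤, f: ⊤}

Working:
Fixpoint table:
  B0: | IN=(all ⊤) | OUT=(all ⊤)
  B1: | IN=(all ⊤) | OUT={a:+; rest ⊤}
  B2: | IN={a:+; rest ⊤} | OUT={a:+, b:-, f:-; rest ⊤}
  B3: | IN={a:+, b:-, f:-; rest ⊤} | OUT={a:+, b:-, d:+, f:-; rest ⊤}
  B4: | IN={a:+, b:-, d:+, f:-; rest ⊤} | OUT={a:+, b:-, d:+, e:+, f:-; rest ⊤}
  B5: | IN={a:+; rest ⊤} | OUT={a:+, d:+, e:+; rest ⊤}
  B6: | IN={a:+, d:+; rest ⊤} | OUT={a:+, d:+; rest ⊤}

Merge at B6: IN[B6] = OUT[B3] ⊔ OUT[B5] = {a: +, b: ⊤, c: ⊤, d: +, e: ⊤, f: ⊤}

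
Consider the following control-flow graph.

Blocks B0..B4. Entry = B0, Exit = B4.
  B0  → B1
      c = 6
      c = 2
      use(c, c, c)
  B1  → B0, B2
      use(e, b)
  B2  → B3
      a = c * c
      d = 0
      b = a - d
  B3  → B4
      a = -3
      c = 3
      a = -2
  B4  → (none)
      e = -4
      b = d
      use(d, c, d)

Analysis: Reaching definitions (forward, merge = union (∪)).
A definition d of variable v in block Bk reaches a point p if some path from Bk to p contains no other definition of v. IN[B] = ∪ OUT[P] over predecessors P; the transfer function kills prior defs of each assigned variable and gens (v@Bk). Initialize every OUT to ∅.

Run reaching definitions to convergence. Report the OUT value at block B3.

Converged values:
  B0: | IN={c@B0} | OUT={c@B0}
  B1: | IN={c@B0} | OUT={c@B0}
  B2: | IN={c@B0} | OUT={a@B2, b@B2, c@B0, d@B2}
  B3: | IN={a@B2, b@B2, c@B0, d@B2} | OUT={a@B3, b@B2, c@B3, d@B2}
  B4: | IN={a@B3, b@B2, c@B3, d@B2} | OUT={a@B3, b@B4, c@B3, d@B2, e@B4}

Merge at B3: IN[B3] = OUT[B2] = {a@B2, b@B2, c@B0, d@B2}
Applying B3's transfer function to that IN value gives OUT[B3] (row B3 above).

Answer: {a@B3, b@B2, c@B3, d@B2}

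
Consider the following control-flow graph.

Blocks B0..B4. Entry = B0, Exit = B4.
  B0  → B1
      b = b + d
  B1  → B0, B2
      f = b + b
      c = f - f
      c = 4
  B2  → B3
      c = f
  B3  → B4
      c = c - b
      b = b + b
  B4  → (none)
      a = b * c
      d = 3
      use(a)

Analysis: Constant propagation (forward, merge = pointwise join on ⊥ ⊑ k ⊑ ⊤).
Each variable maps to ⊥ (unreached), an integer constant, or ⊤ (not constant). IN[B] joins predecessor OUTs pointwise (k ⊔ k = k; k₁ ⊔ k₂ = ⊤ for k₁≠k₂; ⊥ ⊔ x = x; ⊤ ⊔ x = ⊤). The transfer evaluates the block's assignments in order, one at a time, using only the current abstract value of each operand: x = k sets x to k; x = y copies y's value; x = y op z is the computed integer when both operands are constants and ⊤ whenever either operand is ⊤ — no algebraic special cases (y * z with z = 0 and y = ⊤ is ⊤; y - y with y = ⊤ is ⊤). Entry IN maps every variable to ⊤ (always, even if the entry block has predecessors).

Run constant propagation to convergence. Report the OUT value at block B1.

Answer: {a: ⊤, b: ⊤, c: 4, d: ⊤, e: ⊤, f: ⊤}

Derivation:
Per-block solution:
  B0:  IN=(all ⊤)  OUT=(all ⊤)
  B1:  IN=(all ⊤)  OUT={c:4; rest ⊤}
  B2:  IN={c:4; rest ⊤}  OUT=(all ⊤)
  B3:  IN=(all ⊤)  OUT=(all ⊤)
  B4:  IN=(all ⊤)  OUT={d:3; rest ⊤}

Merge at B1: IN[B1] = OUT[B0] = {a: ⊤, b: ⊤, c: ⊤, d: ⊤, e: ⊤, f: ⊤}
Applying B1's transfer function to that IN value gives OUT[B1] (row B1 above).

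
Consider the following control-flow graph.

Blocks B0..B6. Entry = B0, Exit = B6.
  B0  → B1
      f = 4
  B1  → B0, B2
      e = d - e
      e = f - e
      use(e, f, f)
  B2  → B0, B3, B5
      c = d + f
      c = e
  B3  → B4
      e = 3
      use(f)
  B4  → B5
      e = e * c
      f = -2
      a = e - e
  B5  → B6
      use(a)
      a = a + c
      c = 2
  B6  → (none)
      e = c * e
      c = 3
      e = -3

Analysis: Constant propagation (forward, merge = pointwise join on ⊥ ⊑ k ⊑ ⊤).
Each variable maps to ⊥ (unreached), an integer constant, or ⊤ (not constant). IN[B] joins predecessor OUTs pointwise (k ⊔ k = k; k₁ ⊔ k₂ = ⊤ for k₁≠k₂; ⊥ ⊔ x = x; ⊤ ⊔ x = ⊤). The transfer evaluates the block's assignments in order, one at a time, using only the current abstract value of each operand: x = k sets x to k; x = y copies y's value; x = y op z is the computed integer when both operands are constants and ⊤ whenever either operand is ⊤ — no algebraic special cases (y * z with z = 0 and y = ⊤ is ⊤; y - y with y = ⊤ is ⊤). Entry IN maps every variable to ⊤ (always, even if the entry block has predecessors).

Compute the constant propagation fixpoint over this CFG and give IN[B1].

Converged values:
  B0:  IN=(all ⊤)  OUT={f:4; rest ⊤}
  B1:  IN={f:4; rest ⊤}  OUT={f:4; rest ⊤}
  B2:  IN={f:4; rest ⊤}  OUT={f:4; rest ⊤}
  B3:  IN={f:4; rest ⊤}  OUT={e:3, f:4; rest ⊤}
  B4:  IN={e:3, f:4; rest ⊤}  OUT={f:-2; rest ⊤}
  B5:  IN=(all ⊤)  OUT={c:2; rest ⊤}
  B6:  IN={c:2; rest ⊤}  OUT={c:3, e:-3; rest ⊤}

Merge at B1: IN[B1] = OUT[B0] = {a: ⊤, b: ⊤, c: ⊤, d: ⊤, e: ⊤, f: 4}

Answer: {a: ⊤, b: ⊤, c: ⊤, d: ⊤, e: ⊤, f: 4}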